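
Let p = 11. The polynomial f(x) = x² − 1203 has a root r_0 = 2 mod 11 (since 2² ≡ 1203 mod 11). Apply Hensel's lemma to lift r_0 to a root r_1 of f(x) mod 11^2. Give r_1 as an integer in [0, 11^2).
r_1 = 90 (mod 121)

Hensel's recurrence: r_{i+1} = r_i − f(r_i)·(f′(r_i))^{-1} mod 11^{i+2}, with f′(x) = 2x. Iterate:
  r_0 = 2 (mod 11)
  r_1 = 90 (mod 121)
Final: r_1 = 90, and one checks f(r_1) ≡ 0 mod 11^2.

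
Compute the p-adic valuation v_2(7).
v_2(7) = 0

v_2(n) is the largest exponent k such that 2^k divides n. Factor out: 7 = 2^0 · 7. (Sign doesn't affect v_p.) So v_2(7) = 0.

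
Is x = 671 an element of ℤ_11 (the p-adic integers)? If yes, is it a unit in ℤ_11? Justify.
x ∈ ℤ_11 but not a unit; v_11(x) = 1 > 0

ℤ_11 = {x ∈ ℚ_11 : v_11(x) ≥ 0} and ℤ_11^× = {x ∈ ℤ_11 : v_11(x) = 0}. Here v_11(671) = v_11(num) − v_11(den) = 1; compare against these criteria.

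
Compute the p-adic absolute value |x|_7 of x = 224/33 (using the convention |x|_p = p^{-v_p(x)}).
|224/33|_7 = 1/7

Step 1 — compute v_7(x) by factoring powers of 7 out of the numerator and denominator: v_7(224/33) = 1. Step 2 — apply |x|_p = p^{-v_p(x)} = 7^{-1} = 1/7.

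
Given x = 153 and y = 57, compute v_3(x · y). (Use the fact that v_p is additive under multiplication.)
v_3(8721) = 3

v_p(x) = 2 (factor: 153 = 3^2 · 17); v_p(y) = 1 (factor: 57 = 3^1 · 19). Additivity: v_p(xy) = v_p(x) + v_p(y) = 2 + 1 = 3. (Direct check: xy = 8721 = 3^3 · (323).)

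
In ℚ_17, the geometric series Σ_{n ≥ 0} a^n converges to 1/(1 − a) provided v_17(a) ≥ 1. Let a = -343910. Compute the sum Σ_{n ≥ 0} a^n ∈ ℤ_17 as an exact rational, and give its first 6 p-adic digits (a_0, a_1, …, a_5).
Σ a^n = 1/(1 − a) = 1/343911;  first 6 digits = (1, 0, 0, 15, 12, 16)

v_17(a) = 3 ≥ 1, so the series converges in ℤ_17 to 1/(1 − a) = 1/(1 − (-343910)) = 1/343911. Expand this rational in ℤ_17: compute digits iteratively via d_i = x_i mod 17, x_{i+1} = (x_i − d_i)/17. The first 6 digits are (1, 0, 0, 15, 12, 16).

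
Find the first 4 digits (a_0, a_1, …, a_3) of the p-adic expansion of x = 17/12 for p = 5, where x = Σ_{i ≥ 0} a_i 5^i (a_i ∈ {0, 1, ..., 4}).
(a_0, …, a_3) = (1, 3, 4, 2)

v_5(17/12) = 0 (numerator and denominator both coprime to 5), so x ∈ ℤ_5^×. Compute digits iteratively via a_i = x_i mod 5, x_{i+1} = (x_i − a_i)/5, with x_0 = x:
  x_0 = 17/12;  a_0 = 1;  x_1 = (x_0 − 1)/5 = 1/12
  x_1 = 1/12;  a_1 = 3;  x_2 = (x_1 − 3)/5 = -7/12
  x_2 = -7/12;  a_2 = 4;  x_3 = (x_2 − 4)/5 = -11/12
  x_3 = -11/12;  a_3 = 2;  x_4 = (x_3 − 2)/5 = -7/12
Digits: (1, 3, 4, 2).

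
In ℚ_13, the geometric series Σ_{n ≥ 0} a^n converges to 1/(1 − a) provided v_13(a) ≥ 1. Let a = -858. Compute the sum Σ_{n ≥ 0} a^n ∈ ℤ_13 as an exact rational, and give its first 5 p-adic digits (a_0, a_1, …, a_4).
Σ a^n = 1/(1 − a) = 1/859;  first 5 digits = (1, 12, 8, 8, 11)

v_13(a) = 1 ≥ 1, so the series converges in ℤ_13 to 1/(1 − a) = 1/(1 − (-858)) = 1/859. Expand this rational in ℤ_13: compute digits iteratively via d_i = x_i mod 13, x_{i+1} = (x_i − d_i)/13. The first 5 digits are (1, 12, 8, 8, 11).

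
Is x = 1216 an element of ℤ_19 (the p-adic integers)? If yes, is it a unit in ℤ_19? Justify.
x ∈ ℤ_19 but not a unit; v_19(x) = 1 > 0

ℤ_19 = {x ∈ ℚ_19 : v_19(x) ≥ 0} and ℤ_19^× = {x ∈ ℤ_19 : v_19(x) = 0}. Here v_19(1216) = v_19(num) − v_19(den) = 1; compare against these criteria.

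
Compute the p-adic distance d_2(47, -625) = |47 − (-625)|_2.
d_2(47, -625) = 1/32

Step 1 — x − y = 47 − (-625) = 672. Step 2 — v_2(672) = 5 (factor: 672 = (2^5 · 21); the sign does not affect v_p). Step 3 — |x − y|_2 = 2^{-5} = 1/32.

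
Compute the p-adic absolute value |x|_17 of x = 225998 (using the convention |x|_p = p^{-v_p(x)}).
|225998|_17 = 1/4913

Step 1 — compute v_17(x) by factoring powers of 17 out of the numerator and denominator: v_17(225998) = 3. Step 2 — apply |x|_p = p^{-v_p(x)} = 17^{-3} = 1/4913.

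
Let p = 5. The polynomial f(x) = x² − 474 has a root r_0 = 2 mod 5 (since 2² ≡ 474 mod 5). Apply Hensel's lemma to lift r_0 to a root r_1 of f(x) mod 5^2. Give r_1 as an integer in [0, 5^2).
r_1 = 7 (mod 25)

Hensel's recurrence: r_{i+1} = r_i − f(r_i)·(f′(r_i))^{-1} mod 5^{i+2}, with f′(x) = 2x. Iterate:
  r_0 = 2 (mod 5)
  r_1 = 7 (mod 25)
Final: r_1 = 7, and one checks f(r_1) ≡ 0 mod 5^2.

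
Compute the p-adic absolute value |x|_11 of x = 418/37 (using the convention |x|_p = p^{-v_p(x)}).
|418/37|_11 = 1/11

Step 1 — compute v_11(x) by factoring powers of 11 out of the numerator and denominator: v_11(418/37) = 1. Step 2 — apply |x|_p = p^{-v_p(x)} = 11^{-1} = 1/11.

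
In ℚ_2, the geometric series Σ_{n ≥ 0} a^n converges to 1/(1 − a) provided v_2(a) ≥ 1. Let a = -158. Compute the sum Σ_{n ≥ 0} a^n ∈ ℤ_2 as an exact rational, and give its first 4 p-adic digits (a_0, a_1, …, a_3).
Σ a^n = 1/(1 − a) = 1/159;  first 4 digits = (1, 1, 1, 1)

v_2(a) = 1 ≥ 1, so the series converges in ℤ_2 to 1/(1 − a) = 1/(1 − (-158)) = 1/159. Expand this rational in ℤ_2: compute digits iteratively via d_i = x_i mod 2, x_{i+1} = (x_i − d_i)/2. The first 4 digits are (1, 1, 1, 1).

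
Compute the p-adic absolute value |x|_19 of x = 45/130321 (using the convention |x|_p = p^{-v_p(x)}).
|45/130321|_19 = 130321

Step 1 — compute v_19(x) by factoring powers of 19 out of the numerator and denominator: v_19(45/130321) = -4. Step 2 — apply |x|_p = p^{-v_p(x)} = 19^{4} = 130321.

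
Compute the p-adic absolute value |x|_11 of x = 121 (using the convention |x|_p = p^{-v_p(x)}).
|121|_11 = 1/121

Step 1 — compute v_11(x) by factoring powers of 11 out of the numerator and denominator: v_11(121) = 2. Step 2 — apply |x|_p = p^{-v_p(x)} = 11^{-2} = 1/121.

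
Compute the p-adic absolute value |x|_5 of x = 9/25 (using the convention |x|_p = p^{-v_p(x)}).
|9/25|_5 = 25

Step 1 — compute v_5(x) by factoring powers of 5 out of the numerator and denominator: v_5(9/25) = -2. Step 2 — apply |x|_p = p^{-v_p(x)} = 5^{2} = 25.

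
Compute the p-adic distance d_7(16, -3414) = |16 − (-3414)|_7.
d_7(16, -3414) = 1/343

Step 1 — x − y = 16 − (-3414) = 3430. Step 2 — v_7(3430) = 3 (factor: 3430 = (7^3 · 10); the sign does not affect v_p). Step 3 — |x − y|_7 = 7^{-3} = 1/343.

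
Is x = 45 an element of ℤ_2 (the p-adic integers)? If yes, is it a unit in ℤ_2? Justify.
x ∈ ℤ_2^× (unit); v_2(x) = 0

ℤ_2 = {x ∈ ℚ_2 : v_2(x) ≥ 0} and ℤ_2^× = {x ∈ ℤ_2 : v_2(x) = 0}. Here v_2(45) = v_2(num) − v_2(den) = 0; compare against these criteria.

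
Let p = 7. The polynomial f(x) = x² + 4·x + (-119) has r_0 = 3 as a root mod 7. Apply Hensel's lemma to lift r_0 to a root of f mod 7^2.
r_1 = 3 (mod 49)

Hensel: r_{i+1} = r_i − f(r_i)·(f′(r_i))^{-1} mod 7^{i+2}, f′(x) = 2x + 4. Iterate:
  r_0 = 3 (mod 7)
  r_1 = 3 (mod 49)
Final: r = 3 satisfies f(r) ≡ 0 mod 7^2.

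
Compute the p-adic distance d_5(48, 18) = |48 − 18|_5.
d_5(48, 18) = 1/5

Step 1 — x − y = 48 − 18 = 30. Step 2 — v_5(30) = 1 (factor: 30 = (5^1 · 6); the sign does not affect v_p). Step 3 — |x − y|_5 = 5^{-1} = 1/5.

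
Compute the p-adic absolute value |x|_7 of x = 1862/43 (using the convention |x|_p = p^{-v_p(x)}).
|1862/43|_7 = 1/49

Step 1 — compute v_7(x) by factoring powers of 7 out of the numerator and denominator: v_7(1862/43) = 2. Step 2 — apply |x|_p = p^{-v_p(x)} = 7^{-2} = 1/49.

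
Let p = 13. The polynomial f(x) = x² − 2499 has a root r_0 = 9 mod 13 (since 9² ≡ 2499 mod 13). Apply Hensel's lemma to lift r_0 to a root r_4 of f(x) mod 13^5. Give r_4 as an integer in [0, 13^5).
r_4 = 199000 (mod 371293)

Hensel's recurrence: r_{i+1} = r_i − f(r_i)·(f′(r_i))^{-1} mod 13^{i+2}, with f′(x) = 2x. Iterate:
  r_0 = 9 (mod 13)
  r_1 = 87 (mod 169)
  r_2 = 1270 (mod 2197)
  r_3 = 27634 (mod 28561)
  r_4 = 199000 (mod 371293)
Final: r_4 = 199000, and one checks f(r_4) ≡ 0 mod 13^5.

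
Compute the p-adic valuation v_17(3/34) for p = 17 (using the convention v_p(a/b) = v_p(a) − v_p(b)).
v_17(3/34) = -1

Factor powers of 17 from the numerator and denominator of the reduced fraction: 3 = 17^0 · 3 and 34 = 17^1 · 2. Apply v_p(a/b) = v_p(a) − v_p(b): v_17(3/34) = 0 − 1 = -1.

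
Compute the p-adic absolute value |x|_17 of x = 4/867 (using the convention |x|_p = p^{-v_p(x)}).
|4/867|_17 = 289

Step 1 — compute v_17(x) by factoring powers of 17 out of the numerator and denominator: v_17(4/867) = -2. Step 2 — apply |x|_p = p^{-v_p(x)} = 17^{2} = 289.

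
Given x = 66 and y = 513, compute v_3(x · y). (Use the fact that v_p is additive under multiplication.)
v_3(33858) = 4

v_p(x) = 1 (factor: 66 = 3^1 · 22); v_p(y) = 3 (factor: 513 = 3^3 · 19). Additivity: v_p(xy) = v_p(x) + v_p(y) = 1 + 3 = 4. (Direct check: xy = 33858 = 3^4 · (418).)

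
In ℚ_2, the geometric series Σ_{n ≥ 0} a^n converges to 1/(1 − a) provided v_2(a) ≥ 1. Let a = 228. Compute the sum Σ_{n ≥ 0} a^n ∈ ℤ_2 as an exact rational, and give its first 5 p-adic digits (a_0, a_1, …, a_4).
Σ a^n = 1/(1 − a) = -1/227;  first 5 digits = (1, 0, 1, 0, 1)

v_2(a) = 2 ≥ 1, so the series converges in ℤ_2 to 1/(1 − a) = 1/(1 − 228) = -1/227. Expand this rational in ℤ_2: compute digits iteratively via d_i = x_i mod 2, x_{i+1} = (x_i − d_i)/2. The first 5 digits are (1, 0, 1, 0, 1).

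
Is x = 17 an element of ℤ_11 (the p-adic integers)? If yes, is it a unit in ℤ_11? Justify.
x ∈ ℤ_11^× (unit); v_11(x) = 0

ℤ_11 = {x ∈ ℚ_11 : v_11(x) ≥ 0} and ℤ_11^× = {x ∈ ℤ_11 : v_11(x) = 0}. Here v_11(17) = v_11(num) − v_11(den) = 0; compare against these criteria.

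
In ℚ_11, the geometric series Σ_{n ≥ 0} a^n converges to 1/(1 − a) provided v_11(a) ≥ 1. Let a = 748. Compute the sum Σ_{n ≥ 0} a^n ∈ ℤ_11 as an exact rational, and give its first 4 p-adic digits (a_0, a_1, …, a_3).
Σ a^n = 1/(1 − a) = -1/747;  first 4 digits = (1, 2, 10, 10)

v_11(a) = 1 ≥ 1, so the series converges in ℤ_11 to 1/(1 − a) = 1/(1 − 748) = -1/747. Expand this rational in ℤ_11: compute digits iteratively via d_i = x_i mod 11, x_{i+1} = (x_i − d_i)/11. The first 4 digits are (1, 2, 10, 10).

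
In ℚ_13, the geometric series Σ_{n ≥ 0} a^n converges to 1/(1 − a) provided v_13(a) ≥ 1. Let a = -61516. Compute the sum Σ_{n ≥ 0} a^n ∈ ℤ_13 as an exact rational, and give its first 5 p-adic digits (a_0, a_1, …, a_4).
Σ a^n = 1/(1 − a) = 1/61517;  first 5 digits = (1, 0, 0, 11, 10)

v_13(a) = 3 ≥ 1, so the series converges in ℤ_13 to 1/(1 − a) = 1/(1 − (-61516)) = 1/61517. Expand this rational in ℤ_13: compute digits iteratively via d_i = x_i mod 13, x_{i+1} = (x_i − d_i)/13. The first 5 digits are (1, 0, 0, 11, 10).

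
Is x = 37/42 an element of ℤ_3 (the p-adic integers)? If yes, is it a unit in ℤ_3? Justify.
x ∉ ℤ_3 (v_3(x) = -1 < 0)

ℤ_3 = {x ∈ ℚ_3 : v_3(x) ≥ 0} and ℤ_3^× = {x ∈ ℤ_3 : v_3(x) = 0}. Here v_3(37/42) = v_3(num) − v_3(den) = -1; compare against these criteria.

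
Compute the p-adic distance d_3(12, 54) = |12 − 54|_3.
d_3(12, 54) = 1/3

Step 1 — x − y = 12 − 54 = -42. Step 2 — v_3(-42) = 1 (factor: -42 = −(3^1 · 14); the sign does not affect v_p). Step 3 — |x − y|_3 = 3^{-1} = 1/3.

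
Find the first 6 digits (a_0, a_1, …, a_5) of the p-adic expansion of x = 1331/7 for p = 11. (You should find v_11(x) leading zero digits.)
(a_0, …, a_5) = (0, 0, 0, 8, 4, 9)

v_11(1331/7) = 3, so a_0 = ... = a_2 = 0. Factor out: x = 11^3 · u with u = 1/7 a unit in ℤ_11. Expand u iteratively via a_{v+i} = u_i mod 11, u_{i+1} = (u_i − a_{v+i})/11:
  u_0 = 1/7;  a_3 = 8;  u_1 = (u_0 − 8)/11 = -5/7
  u_1 = -5/7;  a_4 = 4;  u_2 = (u_1 − 4)/11 = -3/7
  u_2 = -3/7;  a_5 = 9;  u_3 = (u_2 − 9)/11 = -6/7
Digits: (0, 0, 0, 8, 4, 9).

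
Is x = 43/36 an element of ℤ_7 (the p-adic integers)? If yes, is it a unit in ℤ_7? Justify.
x ∈ ℤ_7^× (unit); v_7(x) = 0

ℤ_7 = {x ∈ ℚ_7 : v_7(x) ≥ 0} and ℤ_7^× = {x ∈ ℤ_7 : v_7(x) = 0}. Here v_7(43/36) = v_7(num) − v_7(den) = 0; compare against these criteria.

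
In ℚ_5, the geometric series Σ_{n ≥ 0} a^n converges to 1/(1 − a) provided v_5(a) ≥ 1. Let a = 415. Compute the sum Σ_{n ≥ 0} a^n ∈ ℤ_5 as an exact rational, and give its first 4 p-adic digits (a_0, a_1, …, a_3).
Σ a^n = 1/(1 − a) = -1/414;  first 4 digits = (1, 3, 0, 3)

v_5(a) = 1 ≥ 1, so the series converges in ℤ_5 to 1/(1 − a) = 1/(1 − 415) = -1/414. Expand this rational in ℤ_5: compute digits iteratively via d_i = x_i mod 5, x_{i+1} = (x_i − d_i)/5. The first 4 digits are (1, 3, 0, 3).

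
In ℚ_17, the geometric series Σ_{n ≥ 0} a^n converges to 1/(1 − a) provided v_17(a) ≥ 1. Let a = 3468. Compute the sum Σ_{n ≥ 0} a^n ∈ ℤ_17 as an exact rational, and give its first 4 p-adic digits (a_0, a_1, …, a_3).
Σ a^n = 1/(1 − a) = -1/3467;  first 4 digits = (1, 0, 12, 0)

v_17(a) = 2 ≥ 1, so the series converges in ℤ_17 to 1/(1 − a) = 1/(1 − 3468) = -1/3467. Expand this rational in ℤ_17: compute digits iteratively via d_i = x_i mod 17, x_{i+1} = (x_i − d_i)/17. The first 4 digits are (1, 0, 12, 0).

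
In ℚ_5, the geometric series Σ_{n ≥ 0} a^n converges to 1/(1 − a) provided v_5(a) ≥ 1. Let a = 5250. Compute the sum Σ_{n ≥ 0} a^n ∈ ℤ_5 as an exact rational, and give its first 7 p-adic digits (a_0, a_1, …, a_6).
Σ a^n = 1/(1 − a) = -1/5249;  first 7 digits = (1, 0, 0, 2, 3, 1, 4)

v_5(a) = 3 ≥ 1, so the series converges in ℤ_5 to 1/(1 − a) = 1/(1 − 5250) = -1/5249. Expand this rational in ℤ_5: compute digits iteratively via d_i = x_i mod 5, x_{i+1} = (x_i − d_i)/5. The first 7 digits are (1, 0, 0, 2, 3, 1, 4).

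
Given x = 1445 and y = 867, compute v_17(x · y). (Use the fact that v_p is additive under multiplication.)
v_17(1252815) = 4

v_p(x) = 2 (factor: 1445 = 17^2 · 5); v_p(y) = 2 (factor: 867 = 17^2 · 3). Additivity: v_p(xy) = v_p(x) + v_p(y) = 2 + 2 = 4. (Direct check: xy = 1252815 = 17^4 · (15).)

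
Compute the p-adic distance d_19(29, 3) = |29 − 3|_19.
d_19(29, 3) = 1

Step 1 — x − y = 29 − 3 = 26. Step 2 — v_19(26) = 0 (factor: 26 = (19^0 · 26); the sign does not affect v_p). Step 3 — |x − y|_19 = 19^{0} = 1.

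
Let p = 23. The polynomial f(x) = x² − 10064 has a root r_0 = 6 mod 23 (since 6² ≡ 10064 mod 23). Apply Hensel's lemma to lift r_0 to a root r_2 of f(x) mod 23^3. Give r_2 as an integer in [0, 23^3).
r_2 = 4721 (mod 12167)

Hensel's recurrence: r_{i+1} = r_i − f(r_i)·(f′(r_i))^{-1} mod 23^{i+2}, with f′(x) = 2x. Iterate:
  r_0 = 6 (mod 23)
  r_1 = 489 (mod 529)
  r_2 = 4721 (mod 12167)
Final: r_2 = 4721, and one checks f(r_2) ≡ 0 mod 23^3.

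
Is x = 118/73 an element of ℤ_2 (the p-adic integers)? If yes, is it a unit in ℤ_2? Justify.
x ∈ ℤ_2 but not a unit; v_2(x) = 1 > 0

ℤ_2 = {x ∈ ℚ_2 : v_2(x) ≥ 0} and ℤ_2^× = {x ∈ ℤ_2 : v_2(x) = 0}. Here v_2(118/73) = v_2(num) − v_2(den) = 1; compare against these criteria.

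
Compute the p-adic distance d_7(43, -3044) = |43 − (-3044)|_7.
d_7(43, -3044) = 1/343

Step 1 — x − y = 43 − (-3044) = 3087. Step 2 — v_7(3087) = 3 (factor: 3087 = (7^3 · 9); the sign does not affect v_p). Step 3 — |x − y|_7 = 7^{-3} = 1/343.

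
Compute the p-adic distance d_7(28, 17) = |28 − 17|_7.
d_7(28, 17) = 1

Step 1 — x − y = 28 − 17 = 11. Step 2 — v_7(11) = 0 (factor: 11 = (7^0 · 11); the sign does not affect v_p). Step 3 — |x − y|_7 = 7^{0} = 1.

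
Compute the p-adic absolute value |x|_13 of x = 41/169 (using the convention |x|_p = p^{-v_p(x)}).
|41/169|_13 = 169

Step 1 — compute v_13(x) by factoring powers of 13 out of the numerator and denominator: v_13(41/169) = -2. Step 2 — apply |x|_p = p^{-v_p(x)} = 13^{2} = 169.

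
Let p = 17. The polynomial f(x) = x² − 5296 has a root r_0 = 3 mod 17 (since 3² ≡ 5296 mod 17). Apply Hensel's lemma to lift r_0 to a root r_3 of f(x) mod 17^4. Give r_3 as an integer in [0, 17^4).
r_3 = 22800 (mod 83521)

Hensel's recurrence: r_{i+1} = r_i − f(r_i)·(f′(r_i))^{-1} mod 17^{i+2}, with f′(x) = 2x. Iterate:
  r_0 = 3 (mod 17)
  r_1 = 258 (mod 289)
  r_2 = 3148 (mod 4913)
  r_3 = 22800 (mod 83521)
Final: r_3 = 22800, and one checks f(r_3) ≡ 0 mod 17^4.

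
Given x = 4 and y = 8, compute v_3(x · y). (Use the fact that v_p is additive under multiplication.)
v_3(32) = 0

v_p(x) = 0 (factor: 4 = 3^0 · 4); v_p(y) = 0 (factor: 8 = 3^0 · 8). Additivity: v_p(xy) = v_p(x) + v_p(y) = 0 + 0 = 0. (Direct check: xy = 32 = 3^0 · (32).)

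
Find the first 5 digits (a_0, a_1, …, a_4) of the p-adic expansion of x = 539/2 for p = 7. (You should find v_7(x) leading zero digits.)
(a_0, …, a_4) = (0, 0, 2, 4, 3)

v_7(539/2) = 2, so a_0 = ... = a_1 = 0. Factor out: x = 7^2 · u with u = 11/2 a unit in ℤ_7. Expand u iteratively via a_{v+i} = u_i mod 7, u_{i+1} = (u_i − a_{v+i})/7:
  u_0 = 11/2;  a_2 = 2;  u_1 = (u_0 − 2)/7 = 1/2
  u_1 = 1/2;  a_3 = 4;  u_2 = (u_1 − 4)/7 = -1/2
  u_2 = -1/2;  a_4 = 3;  u_3 = (u_2 − 3)/7 = -1/2
Digits: (0, 0, 2, 4, 3).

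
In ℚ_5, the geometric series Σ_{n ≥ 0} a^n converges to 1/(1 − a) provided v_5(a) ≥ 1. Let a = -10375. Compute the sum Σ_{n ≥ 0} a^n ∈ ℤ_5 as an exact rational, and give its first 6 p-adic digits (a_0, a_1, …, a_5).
Σ a^n = 1/(1 − a) = 1/10376;  first 6 digits = (1, 0, 0, 2, 3, 1)

v_5(a) = 3 ≥ 1, so the series converges in ℤ_5 to 1/(1 − a) = 1/(1 − (-10375)) = 1/10376. Expand this rational in ℤ_5: compute digits iteratively via d_i = x_i mod 5, x_{i+1} = (x_i − d_i)/5. The first 6 digits are (1, 0, 0, 2, 3, 1).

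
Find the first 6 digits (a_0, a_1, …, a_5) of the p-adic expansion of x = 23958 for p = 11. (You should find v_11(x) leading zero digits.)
(a_0, …, a_5) = (0, 0, 0, 7, 1, 0)

v_11(23958) = 3, so a_0 = ... = a_2 = 0. Factor out: x = 11^3 · u with u = 18 a unit in ℤ_11. Expand u iteratively via a_{v+i} = u_i mod 11, u_{i+1} = (u_i − a_{v+i})/11:
  u_0 = 18;  a_3 = 7;  u_1 = (u_0 − 7)/11 = 1
  u_1 = 1;  a_4 = 1;  u_2 = (u_1 − 1)/11 = 0
  u_2 = 0;  a_5 = 0;  u_3 = (u_2 − 0)/11 = 0
Digits: (0, 0, 0, 7, 1, 0).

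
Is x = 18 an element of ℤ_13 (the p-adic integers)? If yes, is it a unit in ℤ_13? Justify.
x ∈ ℤ_13^× (unit); v_13(x) = 0

ℤ_13 = {x ∈ ℚ_13 : v_13(x) ≥ 0} and ℤ_13^× = {x ∈ ℤ_13 : v_13(x) = 0}. Here v_13(18) = v_13(num) − v_13(den) = 0; compare against these criteria.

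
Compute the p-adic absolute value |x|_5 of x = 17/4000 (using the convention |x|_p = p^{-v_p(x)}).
|17/4000|_5 = 125

Step 1 — compute v_5(x) by factoring powers of 5 out of the numerator and denominator: v_5(17/4000) = -3. Step 2 — apply |x|_p = p^{-v_p(x)} = 5^{3} = 125.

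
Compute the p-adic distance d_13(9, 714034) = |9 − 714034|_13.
d_13(9, 714034) = 1/28561

Step 1 — x − y = 9 − 714034 = -714025. Step 2 — v_13(-714025) = 4 (factor: -714025 = −(13^4 · 25); the sign does not affect v_p). Step 3 — |x − y|_13 = 13^{-4} = 1/28561.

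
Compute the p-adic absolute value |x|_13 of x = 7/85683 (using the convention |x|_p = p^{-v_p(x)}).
|7/85683|_13 = 28561

Step 1 — compute v_13(x) by factoring powers of 13 out of the numerator and denominator: v_13(7/85683) = -4. Step 2 — apply |x|_p = p^{-v_p(x)} = 13^{4} = 28561.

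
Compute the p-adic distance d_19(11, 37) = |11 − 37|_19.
d_19(11, 37) = 1

Step 1 — x − y = 11 − 37 = -26. Step 2 — v_19(-26) = 0 (factor: -26 = −(19^0 · 26); the sign does not affect v_p). Step 3 — |x − y|_19 = 19^{0} = 1.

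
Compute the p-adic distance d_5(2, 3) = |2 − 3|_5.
d_5(2, 3) = 1

Step 1 — x − y = 2 − 3 = -1. Step 2 — v_5(-1) = 0 (factor: -1 = −(5^0 · 1); the sign does not affect v_p). Step 3 — |x − y|_5 = 5^{0} = 1.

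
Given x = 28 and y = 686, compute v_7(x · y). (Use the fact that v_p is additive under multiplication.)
v_7(19208) = 4

v_p(x) = 1 (factor: 28 = 7^1 · 4); v_p(y) = 3 (factor: 686 = 7^3 · 2). Additivity: v_p(xy) = v_p(x) + v_p(y) = 1 + 3 = 4. (Direct check: xy = 19208 = 7^4 · (8).)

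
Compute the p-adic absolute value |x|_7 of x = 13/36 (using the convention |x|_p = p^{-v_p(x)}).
|13/36|_7 = 1

Step 1 — compute v_7(x) by factoring powers of 7 out of the numerator and denominator: v_7(13/36) = 0. Step 2 — apply |x|_p = p^{-v_p(x)} = 7^{0} = 1.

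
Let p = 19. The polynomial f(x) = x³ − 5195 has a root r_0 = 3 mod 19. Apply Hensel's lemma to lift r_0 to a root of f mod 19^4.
r_3 = 107505 (mod 130321)

Hensel: r_{i+1} = r_i − f(r_i)/f′(r_i) mod 19^{i+2}, where f′(x) = 3x². Iterate:
  r_0 = 3 (mod 19)
  r_1 = 288 (mod 361)
  r_2 = 4620 (mod 6859)
  r_3 = 107505 (mod 130321)
Final: r = 107505 with f(r) ≡ 0 mod 19^4.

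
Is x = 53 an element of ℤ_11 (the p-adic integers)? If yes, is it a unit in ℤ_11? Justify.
x ∈ ℤ_11^× (unit); v_11(x) = 0

ℤ_11 = {x ∈ ℚ_11 : v_11(x) ≥ 0} and ℤ_11^× = {x ∈ ℤ_11 : v_11(x) = 0}. Here v_11(53) = v_11(num) − v_11(den) = 0; compare against these criteria.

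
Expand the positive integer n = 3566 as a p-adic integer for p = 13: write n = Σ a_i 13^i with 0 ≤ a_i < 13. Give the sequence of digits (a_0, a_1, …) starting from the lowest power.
(a_0, a_1, …) = (4, 1, 8, 1)

Repeated division by 13 gives the digits low-to-high: 3566 = 4 + 1·13^1 + 8·13^2 + 1·13^3. Digit sequence: (4, 1, 8, 1).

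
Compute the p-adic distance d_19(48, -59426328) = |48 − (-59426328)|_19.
d_19(48, -59426328) = 1/2476099

Step 1 — x − y = 48 − (-59426328) = 59426376. Step 2 — v_19(59426376) = 5 (factor: 59426376 = (19^5 · 24); the sign does not affect v_p). Step 3 — |x − y|_19 = 19^{-5} = 1/2476099.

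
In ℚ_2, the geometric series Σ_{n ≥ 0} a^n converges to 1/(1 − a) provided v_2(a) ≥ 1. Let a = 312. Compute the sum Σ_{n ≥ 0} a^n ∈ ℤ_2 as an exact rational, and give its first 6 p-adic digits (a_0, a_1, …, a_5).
Σ a^n = 1/(1 − a) = -1/311;  first 6 digits = (1, 0, 0, 1, 1, 1)

v_2(a) = 3 ≥ 1, so the series converges in ℤ_2 to 1/(1 − a) = 1/(1 − 312) = -1/311. Expand this rational in ℤ_2: compute digits iteratively via d_i = x_i mod 2, x_{i+1} = (x_i − d_i)/2. The first 6 digits are (1, 0, 0, 1, 1, 1).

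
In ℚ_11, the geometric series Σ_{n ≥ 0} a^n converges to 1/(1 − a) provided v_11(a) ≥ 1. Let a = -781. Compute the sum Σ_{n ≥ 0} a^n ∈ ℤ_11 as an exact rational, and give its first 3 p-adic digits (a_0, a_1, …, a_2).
Σ a^n = 1/(1 − a) = 1/782;  first 3 digits = (1, 6, 7)

v_11(a) = 1 ≥ 1, so the series converges in ℤ_11 to 1/(1 − a) = 1/(1 − (-781)) = 1/782. Expand this rational in ℤ_11: compute digits iteratively via d_i = x_i mod 11, x_{i+1} = (x_i − d_i)/11. The first 3 digits are (1, 6, 7).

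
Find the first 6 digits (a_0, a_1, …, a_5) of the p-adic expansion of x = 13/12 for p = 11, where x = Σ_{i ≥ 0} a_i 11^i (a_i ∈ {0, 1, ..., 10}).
(a_0, …, a_5) = (2, 10, 0, 10, 0, 10)

v_11(13/12) = 0 (numerator and denominator both coprime to 11), so x ∈ ℤ_11^×. Compute digits iteratively via a_i = x_i mod 11, x_{i+1} = (x_i − a_i)/11, with x_0 = x:
  x_0 = 13/12;  a_0 = 2;  x_1 = (x_0 − 2)/11 = -1/12
  x_1 = -1/12;  a_1 = 10;  x_2 = (x_1 − 10)/11 = -11/12
  x_2 = -11/12;  a_2 = 0;  x_3 = (x_2 − 0)/11 = -1/12
  x_3 = -1/12;  a_3 = 10;  x_4 = (x_3 − 10)/11 = -11/12
  x_4 = -11/12;  a_4 = 0;  x_5 = (x_4 − 0)/11 = -1/12
  x_5 = -1/12;  a_5 = 10;  x_6 = (x_5 − 10)/11 = -11/12
Digits: (2, 10, 0, 10, 0, 10).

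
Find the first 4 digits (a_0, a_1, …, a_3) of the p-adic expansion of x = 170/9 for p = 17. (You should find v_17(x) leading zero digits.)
(a_0, …, a_3) = (0, 3, 15, 1)

v_17(170/9) = 1, so a_0 = ... = a_0 = 0. Factor out: x = 17^1 · u with u = 10/9 a unit in ℤ_17. Expand u iteratively via a_{v+i} = u_i mod 17, u_{i+1} = (u_i − a_{v+i})/17:
  u_0 = 10/9;  a_1 = 3;  u_1 = (u_0 − 3)/17 = -1/9
  u_1 = -1/9;  a_2 = 15;  u_2 = (u_1 − 15)/17 = -8/9
  u_2 = -8/9;  a_3 = 1;  u_3 = (u_2 − 1)/17 = -1/9
Digits: (0, 3, 15, 1).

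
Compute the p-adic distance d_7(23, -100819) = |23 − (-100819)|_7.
d_7(23, -100819) = 1/16807

Step 1 — x − y = 23 − (-100819) = 100842. Step 2 — v_7(100842) = 5 (factor: 100842 = (7^5 · 6); the sign does not affect v_p). Step 3 — |x − y|_7 = 7^{-5} = 1/16807.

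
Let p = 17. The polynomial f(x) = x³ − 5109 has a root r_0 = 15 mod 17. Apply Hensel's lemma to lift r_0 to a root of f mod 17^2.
r_1 = 15 (mod 289)

Hensel: r_{i+1} = r_i − f(r_i)/f′(r_i) mod 17^{i+2}, where f′(x) = 3x². Iterate:
  r_0 = 15 (mod 17)
  r_1 = 15 (mod 289)
Final: r = 15 with f(r) ≡ 0 mod 17^2.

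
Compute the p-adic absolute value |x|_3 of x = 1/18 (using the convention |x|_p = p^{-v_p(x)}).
|1/18|_3 = 9

Step 1 — compute v_3(x) by factoring powers of 3 out of the numerator and denominator: v_3(1/18) = -2. Step 2 — apply |x|_p = p^{-v_p(x)} = 3^{2} = 9.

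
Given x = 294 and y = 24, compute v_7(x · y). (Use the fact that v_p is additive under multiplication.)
v_7(7056) = 2

v_p(x) = 2 (factor: 294 = 7^2 · 6); v_p(y) = 0 (factor: 24 = 7^0 · 24). Additivity: v_p(xy) = v_p(x) + v_p(y) = 2 + 0 = 2. (Direct check: xy = 7056 = 7^2 · (144).)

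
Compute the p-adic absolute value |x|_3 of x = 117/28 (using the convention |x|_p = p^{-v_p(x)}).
|117/28|_3 = 1/9

Step 1 — compute v_3(x) by factoring powers of 3 out of the numerator and denominator: v_3(117/28) = 2. Step 2 — apply |x|_p = p^{-v_p(x)} = 3^{-2} = 1/9.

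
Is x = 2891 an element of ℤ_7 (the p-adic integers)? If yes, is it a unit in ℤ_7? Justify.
x ∈ ℤ_7 but not a unit; v_7(x) = 2 > 0

ℤ_7 = {x ∈ ℚ_7 : v_7(x) ≥ 0} and ℤ_7^× = {x ∈ ℤ_7 : v_7(x) = 0}. Here v_7(2891) = v_7(num) − v_7(den) = 2; compare against these criteria.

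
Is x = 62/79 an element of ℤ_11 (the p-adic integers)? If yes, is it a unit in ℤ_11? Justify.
x ∈ ℤ_11^× (unit); v_11(x) = 0

ℤ_11 = {x ∈ ℚ_11 : v_11(x) ≥ 0} and ℤ_11^× = {x ∈ ℤ_11 : v_11(x) = 0}. Here v_11(62/79) = v_11(num) − v_11(den) = 0; compare against these criteria.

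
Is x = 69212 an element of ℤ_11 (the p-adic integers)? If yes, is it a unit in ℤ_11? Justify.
x ∈ ℤ_11 but not a unit; v_11(x) = 3 > 0

ℤ_11 = {x ∈ ℚ_11 : v_11(x) ≥ 0} and ℤ_11^× = {x ∈ ℤ_11 : v_11(x) = 0}. Here v_11(69212) = v_11(num) − v_11(den) = 3; compare against these criteria.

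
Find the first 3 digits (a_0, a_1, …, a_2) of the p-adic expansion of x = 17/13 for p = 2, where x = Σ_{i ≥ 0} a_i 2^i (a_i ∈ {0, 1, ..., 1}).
(a_0, …, a_2) = (1, 0, 1)

v_2(17/13) = 0 (numerator and denominator both coprime to 2), so x ∈ ℤ_2^×. Compute digits iteratively via a_i = x_i mod 2, x_{i+1} = (x_i − a_i)/2, with x_0 = x:
  x_0 = 17/13;  a_0 = 1;  x_1 = (x_0 − 1)/2 = 2/13
  x_1 = 2/13;  a_1 = 0;  x_2 = (x_1 − 0)/2 = 1/13
  x_2 = 1/13;  a_2 = 1;  x_3 = (x_2 − 1)/2 = -6/13
Digits: (1, 0, 1).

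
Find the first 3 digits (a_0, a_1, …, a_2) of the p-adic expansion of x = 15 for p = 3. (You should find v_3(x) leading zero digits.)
(a_0, …, a_2) = (0, 2, 1)

v_3(15) = 1, so a_0 = ... = a_0 = 0. Factor out: x = 3^1 · u with u = 5 a unit in ℤ_3. Expand u iteratively via a_{v+i} = u_i mod 3, u_{i+1} = (u_i − a_{v+i})/3:
  u_0 = 5;  a_1 = 2;  u_1 = (u_0 − 2)/3 = 1
  u_1 = 1;  a_2 = 1;  u_2 = (u_1 − 1)/3 = 0
Digits: (0, 2, 1).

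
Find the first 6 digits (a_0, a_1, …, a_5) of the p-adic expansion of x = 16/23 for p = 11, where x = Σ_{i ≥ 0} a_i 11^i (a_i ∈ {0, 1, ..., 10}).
(a_0, …, a_5) = (5, 2, 6, 9, 2, 5)

v_11(16/23) = 0 (numerator and denominator both coprime to 11), so x ∈ ℤ_11^×. Compute digits iteratively via a_i = x_i mod 11, x_{i+1} = (x_i − a_i)/11, with x_0 = x:
  x_0 = 16/23;  a_0 = 5;  x_1 = (x_0 − 5)/11 = -9/23
  x_1 = -9/23;  a_1 = 2;  x_2 = (x_1 − 2)/11 = -5/23
  x_2 = -5/23;  a_2 = 6;  x_3 = (x_2 − 6)/11 = -13/23
  x_3 = -13/23;  a_3 = 9;  x_4 = (x_3 − 9)/11 = -20/23
  x_4 = -20/23;  a_4 = 2;  x_5 = (x_4 − 2)/11 = -6/23
  x_5 = -6/23;  a_5 = 5;  x_6 = (x_5 − 5)/11 = -11/23
Digits: (5, 2, 6, 9, 2, 5).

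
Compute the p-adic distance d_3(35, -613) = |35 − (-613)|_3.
d_3(35, -613) = 1/81

Step 1 — x − y = 35 − (-613) = 648. Step 2 — v_3(648) = 4 (factor: 648 = (3^4 · 8); the sign does not affect v_p). Step 3 — |x − y|_3 = 3^{-4} = 1/81.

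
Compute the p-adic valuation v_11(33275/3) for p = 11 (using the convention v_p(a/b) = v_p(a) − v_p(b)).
v_11(33275/3) = 3

Factor powers of 11 from the numerator and denominator of the reduced fraction: 33275 = 11^3 · 25 and 3 = 11^0 · 3. Apply v_p(a/b) = v_p(a) − v_p(b): v_11(33275/3) = 3 − 0 = 3.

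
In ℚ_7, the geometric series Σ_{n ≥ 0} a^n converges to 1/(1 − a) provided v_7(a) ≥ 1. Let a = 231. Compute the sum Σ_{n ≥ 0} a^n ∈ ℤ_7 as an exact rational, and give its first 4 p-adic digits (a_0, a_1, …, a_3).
Σ a^n = 1/(1 − a) = -1/230;  first 4 digits = (1, 5, 1, 1)

v_7(a) = 1 ≥ 1, so the series converges in ℤ_7 to 1/(1 − a) = 1/(1 − 231) = -1/230. Expand this rational in ℤ_7: compute digits iteratively via d_i = x_i mod 7, x_{i+1} = (x_i − d_i)/7. The first 4 digits are (1, 5, 1, 1).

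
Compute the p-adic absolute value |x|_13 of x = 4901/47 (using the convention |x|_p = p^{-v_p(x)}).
|4901/47|_13 = 1/169

Step 1 — compute v_13(x) by factoring powers of 13 out of the numerator and denominator: v_13(4901/47) = 2. Step 2 — apply |x|_p = p^{-v_p(x)} = 13^{-2} = 1/169.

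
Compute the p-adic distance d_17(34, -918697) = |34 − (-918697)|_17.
d_17(34, -918697) = 1/83521

Step 1 — x − y = 34 − (-918697) = 918731. Step 2 — v_17(918731) = 4 (factor: 918731 = (17^4 · 11); the sign does not affect v_p). Step 3 — |x − y|_17 = 17^{-4} = 1/83521.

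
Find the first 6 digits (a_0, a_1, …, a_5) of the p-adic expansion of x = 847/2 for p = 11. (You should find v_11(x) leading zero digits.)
(a_0, …, a_5) = (0, 0, 9, 5, 5, 5)

v_11(847/2) = 2, so a_0 = ... = a_1 = 0. Factor out: x = 11^2 · u with u = 7/2 a unit in ℤ_11. Expand u iteratively via a_{v+i} = u_i mod 11, u_{i+1} = (u_i − a_{v+i})/11:
  u_0 = 7/2;  a_2 = 9;  u_1 = (u_0 − 9)/11 = -1/2
  u_1 = -1/2;  a_3 = 5;  u_2 = (u_1 − 5)/11 = -1/2
  u_2 = -1/2;  a_4 = 5;  u_3 = (u_2 − 5)/11 = -1/2
  u_3 = -1/2;  a_5 = 5;  u_4 = (u_3 − 5)/11 = -1/2
Digits: (0, 0, 9, 5, 5, 5).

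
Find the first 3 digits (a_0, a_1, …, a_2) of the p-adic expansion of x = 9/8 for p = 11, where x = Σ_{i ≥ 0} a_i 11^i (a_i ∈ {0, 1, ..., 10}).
(a_0, …, a_2) = (8, 9, 6)

v_11(9/8) = 0 (numerator and denominator both coprime to 11), so x ∈ ℤ_11^×. Compute digits iteratively via a_i = x_i mod 11, x_{i+1} = (x_i − a_i)/11, with x_0 = x:
  x_0 = 9/8;  a_0 = 8;  x_1 = (x_0 − 8)/11 = -5/8
  x_1 = -5/8;  a_1 = 9;  x_2 = (x_1 − 9)/11 = -7/8
  x_2 = -7/8;  a_2 = 6;  x_3 = (x_2 − 6)/11 = -5/8
Digits: (8, 9, 6).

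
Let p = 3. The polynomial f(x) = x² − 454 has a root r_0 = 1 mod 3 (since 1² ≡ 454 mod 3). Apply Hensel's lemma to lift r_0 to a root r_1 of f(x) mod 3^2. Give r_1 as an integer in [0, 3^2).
r_1 = 7 (mod 9)

Hensel's recurrence: r_{i+1} = r_i − f(r_i)·(f′(r_i))^{-1} mod 3^{i+2}, with f′(x) = 2x. Iterate:
  r_0 = 1 (mod 3)
  r_1 = 7 (mod 9)
Final: r_1 = 7, and one checks f(r_1) ≡ 0 mod 3^2.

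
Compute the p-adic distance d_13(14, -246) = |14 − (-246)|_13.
d_13(14, -246) = 1/13

Step 1 — x − y = 14 − (-246) = 260. Step 2 — v_13(260) = 1 (factor: 260 = (13^1 · 20); the sign does not affect v_p). Step 3 — |x − y|_13 = 13^{-1} = 1/13.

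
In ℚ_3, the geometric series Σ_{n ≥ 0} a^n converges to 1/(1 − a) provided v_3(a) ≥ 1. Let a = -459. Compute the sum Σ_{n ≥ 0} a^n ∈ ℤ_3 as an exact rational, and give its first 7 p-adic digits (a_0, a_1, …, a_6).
Σ a^n = 1/(1 − a) = 1/460;  first 7 digits = (1, 0, 0, 1, 0, 1, 0)

v_3(a) = 3 ≥ 1, so the series converges in ℤ_3 to 1/(1 − a) = 1/(1 − (-459)) = 1/460. Expand this rational in ℤ_3: compute digits iteratively via d_i = x_i mod 3, x_{i+1} = (x_i − d_i)/3. The first 7 digits are (1, 0, 0, 1, 0, 1, 0).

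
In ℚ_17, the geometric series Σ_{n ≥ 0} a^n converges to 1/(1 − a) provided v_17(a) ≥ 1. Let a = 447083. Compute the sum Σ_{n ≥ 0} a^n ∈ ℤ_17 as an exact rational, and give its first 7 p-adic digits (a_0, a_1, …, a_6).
Σ a^n = 1/(1 − a) = -1/447082;  first 7 digits = (1, 0, 0, 6, 5, 0, 2)

v_17(a) = 3 ≥ 1, so the series converges in ℤ_17 to 1/(1 − a) = 1/(1 − 447083) = -1/447082. Expand this rational in ℤ_17: compute digits iteratively via d_i = x_i mod 17, x_{i+1} = (x_i − d_i)/17. The first 7 digits are (1, 0, 0, 6, 5, 0, 2).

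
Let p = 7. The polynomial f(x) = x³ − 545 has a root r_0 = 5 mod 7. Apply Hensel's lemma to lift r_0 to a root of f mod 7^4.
r_3 = 1755 (mod 2401)

Hensel: r_{i+1} = r_i − f(r_i)/f′(r_i) mod 7^{i+2}, where f′(x) = 3x². Iterate:
  r_0 = 5 (mod 7)
  r_1 = 40 (mod 49)
  r_2 = 40 (mod 343)
  r_3 = 1755 (mod 2401)
Final: r = 1755 with f(r) ≡ 0 mod 7^4.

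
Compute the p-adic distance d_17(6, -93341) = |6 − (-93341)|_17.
d_17(6, -93341) = 1/4913

Step 1 — x − y = 6 − (-93341) = 93347. Step 2 — v_17(93347) = 3 (factor: 93347 = (17^3 · 19); the sign does not affect v_p). Step 3 — |x − y|_17 = 17^{-3} = 1/4913.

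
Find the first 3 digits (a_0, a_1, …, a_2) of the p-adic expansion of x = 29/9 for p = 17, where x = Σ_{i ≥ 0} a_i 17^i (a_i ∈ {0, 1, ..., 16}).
(a_0, …, a_2) = (7, 13, 3)

v_17(29/9) = 0 (numerator and denominator both coprime to 17), so x ∈ ℤ_17^×. Compute digits iteratively via a_i = x_i mod 17, x_{i+1} = (x_i − a_i)/17, with x_0 = x:
  x_0 = 29/9;  a_0 = 7;  x_1 = (x_0 − 7)/17 = -2/9
  x_1 = -2/9;  a_1 = 13;  x_2 = (x_1 − 13)/17 = -7/9
  x_2 = -7/9;  a_2 = 3;  x_3 = (x_2 − 3)/17 = -2/9
Digits: (7, 13, 3).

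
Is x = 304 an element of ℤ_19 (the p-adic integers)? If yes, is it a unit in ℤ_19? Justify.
x ∈ ℤ_19 but not a unit; v_19(x) = 1 > 0

ℤ_19 = {x ∈ ℚ_19 : v_19(x) ≥ 0} and ℤ_19^× = {x ∈ ℤ_19 : v_19(x) = 0}. Here v_19(304) = v_19(num) − v_19(den) = 1; compare against these criteria.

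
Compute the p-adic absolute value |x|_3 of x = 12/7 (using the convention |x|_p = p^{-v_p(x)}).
|12/7|_3 = 1/3

Step 1 — compute v_3(x) by factoring powers of 3 out of the numerator and denominator: v_3(12/7) = 1. Step 2 — apply |x|_p = p^{-v_p(x)} = 3^{-1} = 1/3.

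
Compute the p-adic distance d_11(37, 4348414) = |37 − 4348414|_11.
d_11(37, 4348414) = 1/161051

Step 1 — x − y = 37 − 4348414 = -4348377. Step 2 — v_11(-4348377) = 5 (factor: -4348377 = −(11^5 · 27); the sign does not affect v_p). Step 3 — |x − y|_11 = 11^{-5} = 1/161051.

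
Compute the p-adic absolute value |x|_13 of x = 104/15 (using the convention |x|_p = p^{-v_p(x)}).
|104/15|_13 = 1/13

Step 1 — compute v_13(x) by factoring powers of 13 out of the numerator and denominator: v_13(104/15) = 1. Step 2 — apply |x|_p = p^{-v_p(x)} = 13^{-1} = 1/13.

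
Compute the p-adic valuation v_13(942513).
v_13(942513) = 4

v_13(n) is the largest exponent k such that 13^k divides n. Factor out: 942513 = 13^4 · 33. (Sign doesn't affect v_p.) So v_13(942513) = 4.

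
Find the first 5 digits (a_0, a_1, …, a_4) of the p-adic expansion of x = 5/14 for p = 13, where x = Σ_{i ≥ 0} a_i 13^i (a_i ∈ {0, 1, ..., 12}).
(a_0, …, a_4) = (5, 8, 4, 8, 4)

v_13(5/14) = 0 (numerator and denominator both coprime to 13), so x ∈ ℤ_13^×. Compute digits iteratively via a_i = x_i mod 13, x_{i+1} = (x_i − a_i)/13, with x_0 = x:
  x_0 = 5/14;  a_0 = 5;  x_1 = (x_0 − 5)/13 = -5/14
  x_1 = -5/14;  a_1 = 8;  x_2 = (x_1 − 8)/13 = -9/14
  x_2 = -9/14;  a_2 = 4;  x_3 = (x_2 − 4)/13 = -5/14
  x_3 = -5/14;  a_3 = 8;  x_4 = (x_3 − 8)/13 = -9/14
  x_4 = -9/14;  a_4 = 4;  x_5 = (x_4 − 4)/13 = -5/14
Digits: (5, 8, 4, 8, 4).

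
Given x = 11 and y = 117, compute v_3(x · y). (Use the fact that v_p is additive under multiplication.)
v_3(1287) = 2

v_p(x) = 0 (factor: 11 = 3^0 · 11); v_p(y) = 2 (factor: 117 = 3^2 · 13). Additivity: v_p(xy) = v_p(x) + v_p(y) = 0 + 2 = 2. (Direct check: xy = 1287 = 3^2 · (143).)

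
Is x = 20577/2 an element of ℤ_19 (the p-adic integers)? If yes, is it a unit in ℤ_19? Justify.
x ∈ ℤ_19 but not a unit; v_19(x) = 3 > 0

ℤ_19 = {x ∈ ℚ_19 : v_19(x) ≥ 0} and ℤ_19^× = {x ∈ ℤ_19 : v_19(x) = 0}. Here v_19(20577/2) = v_19(num) − v_19(den) = 3; compare against these criteria.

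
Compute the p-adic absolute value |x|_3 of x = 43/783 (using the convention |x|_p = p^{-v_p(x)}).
|43/783|_3 = 27

Step 1 — compute v_3(x) by factoring powers of 3 out of the numerator and denominator: v_3(43/783) = -3. Step 2 — apply |x|_p = p^{-v_p(x)} = 3^{3} = 27.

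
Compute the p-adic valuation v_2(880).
v_2(880) = 4

v_2(n) is the largest exponent k such that 2^k divides n. Factor out: 880 = 2^4 · 55. (Sign doesn't affect v_p.) So v_2(880) = 4.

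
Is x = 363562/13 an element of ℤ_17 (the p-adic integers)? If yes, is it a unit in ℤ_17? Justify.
x ∈ ℤ_17 but not a unit; v_17(x) = 3 > 0

ℤ_17 = {x ∈ ℚ_17 : v_17(x) ≥ 0} and ℤ_17^× = {x ∈ ℤ_17 : v_17(x) = 0}. Here v_17(363562/13) = v_17(num) − v_17(den) = 3; compare against these criteria.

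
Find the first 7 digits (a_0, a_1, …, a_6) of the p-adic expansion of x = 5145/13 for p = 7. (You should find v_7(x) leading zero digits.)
(a_0, …, a_6) = (0, 0, 0, 6, 2, 5, 3)

v_7(5145/13) = 3, so a_0 = ... = a_2 = 0. Factor out: x = 7^3 · u with u = 15/13 a unit in ℤ_7. Expand u iteratively via a_{v+i} = u_i mod 7, u_{i+1} = (u_i − a_{v+i})/7:
  u_0 = 15/13;  a_3 = 6;  u_1 = (u_0 − 6)/7 = -9/13
  u_1 = -9/13;  a_4 = 2;  u_2 = (u_1 − 2)/7 = -5/13
  u_2 = -5/13;  a_5 = 5;  u_3 = (u_2 − 5)/7 = -10/13
  u_3 = -10/13;  a_6 = 3;  u_4 = (u_3 − 3)/7 = -7/13
Digits: (0, 0, 0, 6, 2, 5, 3).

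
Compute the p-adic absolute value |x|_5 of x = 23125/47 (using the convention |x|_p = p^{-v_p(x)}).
|23125/47|_5 = 1/625

Step 1 — compute v_5(x) by factoring powers of 5 out of the numerator and denominator: v_5(23125/47) = 4. Step 2 — apply |x|_p = p^{-v_p(x)} = 5^{-4} = 1/625.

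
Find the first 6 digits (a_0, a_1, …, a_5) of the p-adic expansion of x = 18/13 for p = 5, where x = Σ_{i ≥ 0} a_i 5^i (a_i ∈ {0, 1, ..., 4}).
(a_0, …, a_5) = (1, 2, 0, 3, 4, 1)

v_5(18/13) = 0 (numerator and denominator both coprime to 5), so x ∈ ℤ_5^×. Compute digits iteratively via a_i = x_i mod 5, x_{i+1} = (x_i − a_i)/5, with x_0 = x:
  x_0 = 18/13;  a_0 = 1;  x_1 = (x_0 − 1)/5 = 1/13
  x_1 = 1/13;  a_1 = 2;  x_2 = (x_1 − 2)/5 = -5/13
  x_2 = -5/13;  a_2 = 0;  x_3 = (x_2 − 0)/5 = -1/13
  x_3 = -1/13;  a_3 = 3;  x_4 = (x_3 − 3)/5 = -8/13
  x_4 = -8/13;  a_4 = 4;  x_5 = (x_4 − 4)/5 = -12/13
  x_5 = -12/13;  a_5 = 1;  x_6 = (x_5 − 1)/5 = -5/13
Digits: (1, 2, 0, 3, 4, 1).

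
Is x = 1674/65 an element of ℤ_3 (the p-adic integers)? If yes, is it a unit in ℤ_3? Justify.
x ∈ ℤ_3 but not a unit; v_3(x) = 3 > 0

ℤ_3 = {x ∈ ℚ_3 : v_3(x) ≥ 0} and ℤ_3^× = {x ∈ ℤ_3 : v_3(x) = 0}. Here v_3(1674/65) = v_3(num) − v_3(den) = 3; compare against these criteria.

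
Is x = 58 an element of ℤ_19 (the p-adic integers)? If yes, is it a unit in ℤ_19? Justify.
x ∈ ℤ_19^× (unit); v_19(x) = 0

ℤ_19 = {x ∈ ℚ_19 : v_19(x) ≥ 0} and ℤ_19^× = {x ∈ ℤ_19 : v_19(x) = 0}. Here v_19(58) = v_19(num) − v_19(den) = 0; compare against these criteria.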